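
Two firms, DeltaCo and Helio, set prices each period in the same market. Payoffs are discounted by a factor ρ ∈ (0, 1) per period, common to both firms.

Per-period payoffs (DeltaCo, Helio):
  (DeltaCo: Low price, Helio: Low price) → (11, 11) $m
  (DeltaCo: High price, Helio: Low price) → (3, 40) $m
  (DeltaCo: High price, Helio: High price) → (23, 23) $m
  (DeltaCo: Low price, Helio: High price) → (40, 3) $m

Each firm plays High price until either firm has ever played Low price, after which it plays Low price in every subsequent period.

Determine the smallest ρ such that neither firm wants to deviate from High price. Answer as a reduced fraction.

17/29

Cooperation forever yields 23 each period: 23/(1−ρ).
Deviating yields 40 once, then 11 forever: 40 + 11ρ/(1−ρ).
No profitable deviation requires 23/(1−ρ) ≥ 40 + 11ρ/(1−ρ).
Multiplying by (1−ρ): 23 ≥ 40(1−ρ) + 11ρ = 40 − 29ρ.
So 29ρ ≥ 17, i.e. ρ ≥ 17/29.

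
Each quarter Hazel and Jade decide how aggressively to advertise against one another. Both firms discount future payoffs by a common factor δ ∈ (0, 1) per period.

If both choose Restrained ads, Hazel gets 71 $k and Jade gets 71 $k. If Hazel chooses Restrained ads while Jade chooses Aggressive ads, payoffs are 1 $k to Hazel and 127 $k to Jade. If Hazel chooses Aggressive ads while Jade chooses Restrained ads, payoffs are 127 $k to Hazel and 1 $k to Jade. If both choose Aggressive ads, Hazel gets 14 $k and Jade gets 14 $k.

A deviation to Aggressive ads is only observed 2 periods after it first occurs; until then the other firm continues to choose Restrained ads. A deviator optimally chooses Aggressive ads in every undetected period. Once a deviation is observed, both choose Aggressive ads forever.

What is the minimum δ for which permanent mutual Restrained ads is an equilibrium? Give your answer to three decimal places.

0.704

Deviating for the 2 undetected periods gains 127−71 = 56 per period over cooperation, then loses 71−14 = 57 per period forever once punishment starts.
Gain: 56(1 + δ + … + δ^1); loss: 57·δ^2/(1−δ).
No profitable deviation ⇔ 56(1−δ^2) ≤ 57·δ^2, i.e. δ^2 ≥ 56/(56+57) = 56/113.
Hence δ ≥ (56/113)^(1/2) ≈ 0.704.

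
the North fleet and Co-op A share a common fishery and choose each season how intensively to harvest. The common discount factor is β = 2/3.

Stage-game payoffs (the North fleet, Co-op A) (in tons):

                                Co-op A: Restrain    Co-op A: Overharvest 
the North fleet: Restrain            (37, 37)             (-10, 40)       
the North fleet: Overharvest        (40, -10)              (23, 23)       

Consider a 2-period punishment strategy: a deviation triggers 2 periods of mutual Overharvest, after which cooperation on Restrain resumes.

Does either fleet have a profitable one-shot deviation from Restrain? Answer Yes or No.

Comparing payoff streams over the 3 periods until play realigns: cooperate → 37(1+β+…+β^2); deviate → 40 + 23(β+…+β^2).
Cooperation is sustained iff (37−23)(β+…+β^2) ≥ 40−37.
β+…+β^2 = 2/3·(1−(2/3)^2)/(1−2/3) = 1.1111, and (40−37)/(37−23) = 0.2143.
1.1111 ≥ 0.2143, so cooperation is sustainable.

No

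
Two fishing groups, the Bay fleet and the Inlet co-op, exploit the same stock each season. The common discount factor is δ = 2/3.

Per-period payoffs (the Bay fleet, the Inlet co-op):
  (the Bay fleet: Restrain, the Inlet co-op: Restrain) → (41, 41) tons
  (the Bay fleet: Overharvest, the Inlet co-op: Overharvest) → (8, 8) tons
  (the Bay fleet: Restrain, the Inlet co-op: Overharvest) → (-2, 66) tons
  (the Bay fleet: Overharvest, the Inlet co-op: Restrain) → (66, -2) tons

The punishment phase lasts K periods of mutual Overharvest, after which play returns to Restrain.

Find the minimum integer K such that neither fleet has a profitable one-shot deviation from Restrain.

2

No profitable deviation requires (41−8)(δ+…+δ^K) ≥ 66−41, i.e. δ+…+δ^K ≥ 25/33 ≈ 0.7576.
With δ = 2/3, the partial sums are K=1: 0.6667, K=2: 1.1111.
K = 2 is the first length at which the sum reaches 0.7576.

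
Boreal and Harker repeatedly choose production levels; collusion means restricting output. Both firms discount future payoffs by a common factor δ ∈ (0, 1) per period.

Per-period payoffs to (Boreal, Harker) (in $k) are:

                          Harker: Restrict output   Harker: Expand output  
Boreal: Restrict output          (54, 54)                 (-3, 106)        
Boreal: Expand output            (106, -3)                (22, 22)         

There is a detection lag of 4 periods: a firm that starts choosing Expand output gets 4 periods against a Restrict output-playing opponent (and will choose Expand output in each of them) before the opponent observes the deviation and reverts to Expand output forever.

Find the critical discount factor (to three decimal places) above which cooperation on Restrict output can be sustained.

0.887

The best deviation is to choose Expand output for all 4 undetected periods, earning 106 each, then 22 forever once detected.
Deviation value: 106(1−δ^4)/(1−δ) + 22δ^4/(1−δ); cooperation value: 54/(1−δ).
IC: 54 ≥ 106(1−δ^4) + 22δ^4 = 106 − 84δ^4.
So δ^4 ≥ 52/84 = 13/21, giving δ ≥ (13/21)^(1/4) ≈ 0.887.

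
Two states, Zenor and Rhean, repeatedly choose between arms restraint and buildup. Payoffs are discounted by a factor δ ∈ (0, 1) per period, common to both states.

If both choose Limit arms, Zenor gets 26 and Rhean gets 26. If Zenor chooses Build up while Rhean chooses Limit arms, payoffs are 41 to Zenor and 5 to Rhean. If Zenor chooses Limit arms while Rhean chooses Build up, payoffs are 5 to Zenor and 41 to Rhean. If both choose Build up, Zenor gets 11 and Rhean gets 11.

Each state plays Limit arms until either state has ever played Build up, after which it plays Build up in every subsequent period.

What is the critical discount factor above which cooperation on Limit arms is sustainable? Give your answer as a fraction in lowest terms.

1/2

26/(1−δ) ≥ 41 + 11δ/(1−δ)
26 ≥ 41 − 30δ
δ ≥ 15/30 = 1/2.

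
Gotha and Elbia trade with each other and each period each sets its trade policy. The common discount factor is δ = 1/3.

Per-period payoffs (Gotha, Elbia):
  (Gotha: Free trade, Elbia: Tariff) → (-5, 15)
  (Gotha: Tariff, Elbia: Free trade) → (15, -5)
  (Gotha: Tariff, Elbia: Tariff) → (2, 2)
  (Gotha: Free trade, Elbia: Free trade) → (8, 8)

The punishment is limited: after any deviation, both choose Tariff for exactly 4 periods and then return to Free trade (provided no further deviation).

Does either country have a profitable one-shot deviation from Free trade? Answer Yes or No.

Yes

A one-shot deviation gives 15 now, then 2 for 4 periods, then back to 8.
Gain from deviating: (15−8) today; loss: (8−2) in each of the next 4 periods.
No-deviation condition: (8−2)(δ+…+δ^4) ≥ 15−8, i.e. δ+…+δ^4 ≥ 7/6.
At δ = 1/3: δ+…+δ^4 = 0.4938 < 1.1667.
So cooperation is not sustainable.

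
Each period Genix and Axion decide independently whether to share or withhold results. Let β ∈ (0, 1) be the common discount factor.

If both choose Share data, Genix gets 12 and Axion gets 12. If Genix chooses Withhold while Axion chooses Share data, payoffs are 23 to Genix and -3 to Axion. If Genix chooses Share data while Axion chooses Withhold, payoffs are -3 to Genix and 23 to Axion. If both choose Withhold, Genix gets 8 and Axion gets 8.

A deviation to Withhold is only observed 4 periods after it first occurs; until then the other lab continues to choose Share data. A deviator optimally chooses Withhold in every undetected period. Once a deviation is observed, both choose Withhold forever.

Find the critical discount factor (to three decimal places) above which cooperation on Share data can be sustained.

Deviating for the 4 undetected periods gains 23−12 = 11 per period over cooperation, then loses 12−8 = 4 per period forever once punishment starts.
Gain: 11(1 + β + … + β^3); loss: 4·β^4/(1−β).
No profitable deviation ⇔ 11(1−β^4) ≤ 4·β^4, i.e. β^4 ≥ 11/(11+4) = 11/15.
Hence β ≥ (11/15)^(1/4) ≈ 0.925.

0.925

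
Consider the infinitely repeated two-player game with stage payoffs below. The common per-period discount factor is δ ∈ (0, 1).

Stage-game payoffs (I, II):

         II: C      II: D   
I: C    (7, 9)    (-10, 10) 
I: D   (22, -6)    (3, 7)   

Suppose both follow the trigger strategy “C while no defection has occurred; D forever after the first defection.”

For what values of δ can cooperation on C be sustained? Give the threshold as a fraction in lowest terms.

15/19

I's threshold: (22−7)/(22−3) = 15/19.
II's threshold: (10−9)/(10−7) = 1/3.
15/19 > 1/3, so I binds and δ* = 15/19.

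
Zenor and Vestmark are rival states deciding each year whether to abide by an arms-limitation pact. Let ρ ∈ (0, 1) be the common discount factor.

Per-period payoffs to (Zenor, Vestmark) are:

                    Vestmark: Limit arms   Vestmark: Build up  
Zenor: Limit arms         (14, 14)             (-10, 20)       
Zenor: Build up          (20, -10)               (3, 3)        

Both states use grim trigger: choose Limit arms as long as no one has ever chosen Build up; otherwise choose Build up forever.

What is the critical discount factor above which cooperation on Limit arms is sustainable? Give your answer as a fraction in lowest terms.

6/17

Cooperation forever yields 14 each period: 14/(1−ρ).
Deviating yields 20 once, then 3 forever: 20 + 3ρ/(1−ρ).
No profitable deviation requires 14/(1−ρ) ≥ 20 + 3ρ/(1−ρ).
Multiplying by (1−ρ): 14 ≥ 20(1−ρ) + 3ρ = 20 − 17ρ.
So 17ρ ≥ 6, i.e. ρ ≥ 6/17.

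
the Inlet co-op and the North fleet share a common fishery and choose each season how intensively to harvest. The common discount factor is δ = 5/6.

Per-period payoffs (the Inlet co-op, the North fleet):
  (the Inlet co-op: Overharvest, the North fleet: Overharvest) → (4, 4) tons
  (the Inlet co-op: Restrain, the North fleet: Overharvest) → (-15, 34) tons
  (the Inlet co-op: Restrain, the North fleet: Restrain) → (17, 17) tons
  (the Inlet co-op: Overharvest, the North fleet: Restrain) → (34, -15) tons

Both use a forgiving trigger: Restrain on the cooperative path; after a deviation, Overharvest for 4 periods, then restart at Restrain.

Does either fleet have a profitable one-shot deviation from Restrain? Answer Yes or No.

Comparing payoff streams over the 5 periods until play realigns: cooperate → 17(1+δ+…+δ^4); deviate → 34 + 4(δ+…+δ^4).
Cooperation is sustained iff (17−4)(δ+…+δ^4) ≥ 34−17.
δ+…+δ^4 = 5/6·(1−(5/6)^4)/(1−5/6) = 2.5887, and (34−17)/(17−4) = 1.3077.
2.5887 ≥ 1.3077, so cooperation is sustainable.

No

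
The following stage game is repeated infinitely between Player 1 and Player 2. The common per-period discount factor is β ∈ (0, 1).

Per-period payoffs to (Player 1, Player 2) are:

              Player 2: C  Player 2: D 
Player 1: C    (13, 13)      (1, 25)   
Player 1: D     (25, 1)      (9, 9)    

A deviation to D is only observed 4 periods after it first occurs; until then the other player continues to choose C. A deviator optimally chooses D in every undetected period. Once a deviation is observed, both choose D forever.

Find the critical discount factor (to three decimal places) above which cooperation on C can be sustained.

The best deviation is to choose D for all 4 undetected periods, earning 25 each, then 9 forever once detected.
Deviation value: 25(1−β^4)/(1−β) + 9β^4/(1−β); cooperation value: 13/(1−β).
IC: 13 ≥ 25(1−β^4) + 9β^4 = 25 − 16β^4.
So β^4 ≥ 12/16 = 3/4, giving β ≥ (3/4)^(1/4) ≈ 0.931.

0.931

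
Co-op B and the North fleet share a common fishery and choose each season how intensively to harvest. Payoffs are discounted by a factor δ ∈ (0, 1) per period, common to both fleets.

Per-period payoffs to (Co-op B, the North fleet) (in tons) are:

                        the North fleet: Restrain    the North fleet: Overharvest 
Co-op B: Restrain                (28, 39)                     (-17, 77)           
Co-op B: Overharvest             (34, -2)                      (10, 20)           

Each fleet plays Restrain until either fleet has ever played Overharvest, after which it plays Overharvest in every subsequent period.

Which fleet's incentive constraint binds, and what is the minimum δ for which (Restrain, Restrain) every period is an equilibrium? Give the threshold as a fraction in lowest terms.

the North fleet; δ ≥ 2/3

Co-op B: cooperation gives 28 each period; deviation gives 34 once then 10 forever.
  28/(1−δ) ≥ 34 + 10δ/(1−δ) ⇒ δ ≥ 6/24 = 1/4.
the North fleet: cooperation gives 39 each period; deviation gives 77 once then 20 forever.
  δ ≥ 38/57 = 2/3.
Both must hold, so the binding constraint is the North fleet's: δ ≥ 2/3.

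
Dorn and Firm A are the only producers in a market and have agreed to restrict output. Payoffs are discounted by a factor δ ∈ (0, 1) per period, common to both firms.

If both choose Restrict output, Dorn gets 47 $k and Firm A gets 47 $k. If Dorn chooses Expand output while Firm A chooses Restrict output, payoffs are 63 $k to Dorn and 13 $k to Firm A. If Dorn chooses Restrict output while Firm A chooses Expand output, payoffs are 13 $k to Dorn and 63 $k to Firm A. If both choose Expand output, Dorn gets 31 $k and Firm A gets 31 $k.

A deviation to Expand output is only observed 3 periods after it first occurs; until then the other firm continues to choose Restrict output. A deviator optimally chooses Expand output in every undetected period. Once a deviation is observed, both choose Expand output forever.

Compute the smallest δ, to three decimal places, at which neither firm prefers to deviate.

A deviator earns 63 for 3 periods, then 31 forever; cooperating earns 47 forever. Multiplying the IC by (1−δ):
47 ≥ 63(1−δ^3) + 31δ^3, so 32·δ^3 ≥ 16 and δ^3 ≥ 1/2.
δ ≥ (1/2)^(1/3) ≈ 0.794.

0.794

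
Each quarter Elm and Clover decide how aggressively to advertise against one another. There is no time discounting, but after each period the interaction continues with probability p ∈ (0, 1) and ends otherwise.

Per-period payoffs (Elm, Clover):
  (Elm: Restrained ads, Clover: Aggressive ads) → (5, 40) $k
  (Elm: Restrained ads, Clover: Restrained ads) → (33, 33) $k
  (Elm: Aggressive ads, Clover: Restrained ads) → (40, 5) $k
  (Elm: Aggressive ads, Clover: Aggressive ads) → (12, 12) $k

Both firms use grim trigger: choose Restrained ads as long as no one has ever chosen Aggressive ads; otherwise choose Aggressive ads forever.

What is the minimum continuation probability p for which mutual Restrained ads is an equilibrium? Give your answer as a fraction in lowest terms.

With no time discounting, the continuation probability p plays the role of the discount factor.
Grim-trigger IC: 33/(1−p) ≥ 40 + 12p/(1−p) ⇒ p ≥ (40−33)/(40−12) = 1/4.

1/4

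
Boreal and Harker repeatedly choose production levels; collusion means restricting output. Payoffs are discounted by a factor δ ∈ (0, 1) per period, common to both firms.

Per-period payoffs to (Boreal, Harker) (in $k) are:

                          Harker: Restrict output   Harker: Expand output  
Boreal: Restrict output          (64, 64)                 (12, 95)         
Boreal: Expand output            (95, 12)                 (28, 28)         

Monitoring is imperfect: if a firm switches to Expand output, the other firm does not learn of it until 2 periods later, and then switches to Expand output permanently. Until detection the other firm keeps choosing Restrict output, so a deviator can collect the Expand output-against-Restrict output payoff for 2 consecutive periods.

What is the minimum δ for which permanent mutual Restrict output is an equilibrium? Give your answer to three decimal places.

0.680

A deviator earns 95 for 2 periods, then 28 forever; cooperating earns 64 forever. Multiplying the IC by (1−δ):
64 ≥ 95(1−δ^2) + 28δ^2, so 67·δ^2 ≥ 31 and δ^2 ≥ 31/67.
δ ≥ (31/67)^(1/2) ≈ 0.680.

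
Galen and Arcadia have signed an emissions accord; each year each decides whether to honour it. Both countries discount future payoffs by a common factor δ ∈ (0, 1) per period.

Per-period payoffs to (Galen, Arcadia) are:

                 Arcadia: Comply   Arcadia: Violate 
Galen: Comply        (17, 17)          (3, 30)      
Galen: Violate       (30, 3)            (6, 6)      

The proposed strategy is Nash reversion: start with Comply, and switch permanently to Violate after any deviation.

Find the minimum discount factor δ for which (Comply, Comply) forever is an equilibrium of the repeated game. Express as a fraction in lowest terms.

13/24

Cooperation forever yields 17 each period: 17/(1−δ).
Deviating yields 30 once, then 6 forever: 30 + 6δ/(1−δ).
No profitable deviation requires 17/(1−δ) ≥ 30 + 6δ/(1−δ).
Multiplying by (1−δ): 17 ≥ 30(1−δ) + 6δ = 30 − 24δ.
So 24δ ≥ 13, i.e. δ ≥ 13/24.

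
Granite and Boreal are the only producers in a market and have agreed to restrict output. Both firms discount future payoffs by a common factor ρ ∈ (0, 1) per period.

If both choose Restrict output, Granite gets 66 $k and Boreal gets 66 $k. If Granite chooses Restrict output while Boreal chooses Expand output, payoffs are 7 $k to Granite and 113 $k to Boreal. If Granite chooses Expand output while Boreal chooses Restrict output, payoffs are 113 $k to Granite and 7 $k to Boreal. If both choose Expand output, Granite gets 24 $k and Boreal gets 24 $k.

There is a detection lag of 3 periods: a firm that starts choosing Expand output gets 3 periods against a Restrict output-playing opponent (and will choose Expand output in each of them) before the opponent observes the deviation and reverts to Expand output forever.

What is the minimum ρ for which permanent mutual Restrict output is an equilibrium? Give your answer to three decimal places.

Deviating for the 3 undetected periods gains 113−66 = 47 per period over cooperation, then loses 66−24 = 42 per period forever once punishment starts.
Gain: 47(1 + ρ + … + ρ^2); loss: 42·ρ^3/(1−ρ).
No profitable deviation ⇔ 47(1−ρ^3) ≤ 42·ρ^3, i.e. ρ^3 ≥ 47/(47+42) = 47/89.
Hence ρ ≥ (47/89)^(1/3) ≈ 0.808.

0.808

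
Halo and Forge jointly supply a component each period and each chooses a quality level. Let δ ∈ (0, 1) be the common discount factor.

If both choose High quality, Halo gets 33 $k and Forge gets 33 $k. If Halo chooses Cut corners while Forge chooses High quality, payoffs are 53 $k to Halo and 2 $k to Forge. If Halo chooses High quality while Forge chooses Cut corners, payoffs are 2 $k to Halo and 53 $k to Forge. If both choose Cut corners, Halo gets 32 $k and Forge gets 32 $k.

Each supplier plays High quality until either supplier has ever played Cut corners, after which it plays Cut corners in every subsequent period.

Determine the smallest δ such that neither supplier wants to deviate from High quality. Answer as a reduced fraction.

20/21

Cooperation forever yields 33 each period: 33/(1−δ).
Deviating yields 53 once, then 32 forever: 53 + 32δ/(1−δ).
No profitable deviation requires 33/(1−δ) ≥ 53 + 32δ/(1−δ).
Multiplying by (1−δ): 33 ≥ 53(1−δ) + 32δ = 53 − 21δ.
So 21δ ≥ 20, i.e. δ ≥ 20/21.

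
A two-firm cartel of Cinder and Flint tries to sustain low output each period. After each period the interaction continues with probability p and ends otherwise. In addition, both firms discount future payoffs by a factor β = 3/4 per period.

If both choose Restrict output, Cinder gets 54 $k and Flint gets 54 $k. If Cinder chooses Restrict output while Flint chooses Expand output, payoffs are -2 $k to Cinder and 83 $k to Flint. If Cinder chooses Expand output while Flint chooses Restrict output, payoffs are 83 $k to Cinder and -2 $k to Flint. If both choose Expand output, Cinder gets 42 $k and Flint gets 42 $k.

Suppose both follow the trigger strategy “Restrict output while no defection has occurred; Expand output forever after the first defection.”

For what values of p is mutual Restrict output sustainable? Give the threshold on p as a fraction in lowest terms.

116/123

With continuation probability p and discount β, the effective per-period discount factor is βp.
Grim-trigger IC: βp ≥ (83−54)/(83−42) = 29/41.
So p ≥ (29/41)/(3/4) = 116/123.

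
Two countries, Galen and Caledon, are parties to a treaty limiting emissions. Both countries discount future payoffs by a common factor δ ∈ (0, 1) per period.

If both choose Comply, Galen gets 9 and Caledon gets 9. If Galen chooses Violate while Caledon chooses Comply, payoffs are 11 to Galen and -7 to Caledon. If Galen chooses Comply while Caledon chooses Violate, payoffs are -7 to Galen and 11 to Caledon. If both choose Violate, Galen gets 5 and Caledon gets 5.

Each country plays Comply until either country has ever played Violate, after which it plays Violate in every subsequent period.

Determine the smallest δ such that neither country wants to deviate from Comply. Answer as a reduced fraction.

9/(1−δ) ≥ 11 + 5δ/(1−δ)
9 ≥ 11 − 6δ
δ ≥ 2/6 = 1/3.

1/3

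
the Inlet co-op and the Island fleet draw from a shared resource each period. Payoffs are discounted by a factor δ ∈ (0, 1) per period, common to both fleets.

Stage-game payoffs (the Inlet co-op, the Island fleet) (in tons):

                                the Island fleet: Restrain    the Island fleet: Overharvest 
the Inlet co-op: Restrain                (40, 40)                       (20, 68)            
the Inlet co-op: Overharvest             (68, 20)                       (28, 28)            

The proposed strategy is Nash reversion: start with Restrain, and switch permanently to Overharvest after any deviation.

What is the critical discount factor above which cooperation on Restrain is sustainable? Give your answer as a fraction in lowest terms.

Under grim trigger the critical discount factor is (T−C)/(T−P) with T = 68, C = 40, P = 28.
δ* = (68−40)/(68−28) = 28/40 = 7/10.

7/10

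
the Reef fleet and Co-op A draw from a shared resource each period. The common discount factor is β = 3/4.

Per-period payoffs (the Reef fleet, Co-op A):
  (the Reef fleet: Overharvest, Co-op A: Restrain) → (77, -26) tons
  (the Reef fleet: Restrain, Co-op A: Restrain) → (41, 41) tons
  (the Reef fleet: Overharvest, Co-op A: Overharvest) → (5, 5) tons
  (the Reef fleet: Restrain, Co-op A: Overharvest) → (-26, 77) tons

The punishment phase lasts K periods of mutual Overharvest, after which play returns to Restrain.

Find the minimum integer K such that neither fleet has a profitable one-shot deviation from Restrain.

Need Σ_{k=1}^{K} β^k ≥ (77−41)/(41−5) = 1.0000 at β = 3/4.
At K = 1 the sum is 0.7500 < 1.0000; at K = 2 it is 1.3125 ≥ 1.0000.
So the minimum punishment length is K = 2.

2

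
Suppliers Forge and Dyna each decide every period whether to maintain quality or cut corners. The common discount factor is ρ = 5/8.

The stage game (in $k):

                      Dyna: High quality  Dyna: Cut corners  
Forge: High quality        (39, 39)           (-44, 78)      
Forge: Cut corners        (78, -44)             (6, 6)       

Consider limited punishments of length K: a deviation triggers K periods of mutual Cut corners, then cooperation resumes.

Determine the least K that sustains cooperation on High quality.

3

IC: ρ(1−ρ^K)/(1−ρ) ≥ (78−39)/(39−6) = 13/11.
With ρ = 5/8: need 1 − ρ^K ≥ 13/11·(1−5/8)/(5/8), i.e. ρ^K ≤ 0.2909.
Since (5/8)^2 = 0.3906 and (5/8)^3 = 0.2441, the smallest such K is 3.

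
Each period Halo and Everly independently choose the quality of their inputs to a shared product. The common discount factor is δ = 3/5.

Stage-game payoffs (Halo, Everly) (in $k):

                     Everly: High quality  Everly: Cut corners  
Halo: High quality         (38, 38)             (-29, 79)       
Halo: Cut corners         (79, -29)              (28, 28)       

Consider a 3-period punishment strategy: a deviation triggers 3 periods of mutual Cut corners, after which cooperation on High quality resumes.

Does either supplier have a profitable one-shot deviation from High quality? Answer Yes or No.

IC: δ+…+δ^3 ≥ (79−38)/(38−28) = 41/10.
At δ = 3/5: partial sum = 1.1760 < 4.1000. Cooperation not sustainable.

Yes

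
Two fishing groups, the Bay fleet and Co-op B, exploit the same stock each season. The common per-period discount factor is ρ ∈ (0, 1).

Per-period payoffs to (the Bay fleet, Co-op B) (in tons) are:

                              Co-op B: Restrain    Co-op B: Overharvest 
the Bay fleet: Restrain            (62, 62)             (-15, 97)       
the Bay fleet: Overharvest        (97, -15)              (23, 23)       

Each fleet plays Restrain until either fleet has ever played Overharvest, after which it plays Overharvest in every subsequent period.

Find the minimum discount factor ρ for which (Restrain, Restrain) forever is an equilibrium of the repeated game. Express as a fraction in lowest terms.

One-period gain from deviating is 97 − 62 = 35. The loss is 62 − 23 = 39 in every subsequent period, with present value 39·ρ/(1−ρ).
Deviation is unprofitable when 39·ρ/(1−ρ) ≥ 35, i.e. ρ/(1−ρ) ≥ 35/39.
Equivalently ρ ≥ 35/(35+39) = 35/74.

35/74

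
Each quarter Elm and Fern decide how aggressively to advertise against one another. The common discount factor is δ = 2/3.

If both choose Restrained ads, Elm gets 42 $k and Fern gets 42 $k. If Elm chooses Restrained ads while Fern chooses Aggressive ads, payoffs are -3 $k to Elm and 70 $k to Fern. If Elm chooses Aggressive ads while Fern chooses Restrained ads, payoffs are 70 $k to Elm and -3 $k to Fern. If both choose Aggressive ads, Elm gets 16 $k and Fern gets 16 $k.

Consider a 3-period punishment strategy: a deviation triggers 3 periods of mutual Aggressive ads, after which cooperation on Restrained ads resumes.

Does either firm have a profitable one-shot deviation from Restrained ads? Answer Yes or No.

Comparing payoff streams over the 4 periods until play realigns: cooperate → 42(1+δ+…+δ^3); deviate → 70 + 16(δ+…+δ^3).
Cooperation is sustained iff (42−16)(δ+…+δ^3) ≥ 70−42.
δ+…+δ^3 = 2/3·(1−(2/3)^3)/(1−2/3) = 1.4074, and (70−42)/(42−16) = 1.0769.
1.4074 ≥ 1.0769, so cooperation is sustainable.

No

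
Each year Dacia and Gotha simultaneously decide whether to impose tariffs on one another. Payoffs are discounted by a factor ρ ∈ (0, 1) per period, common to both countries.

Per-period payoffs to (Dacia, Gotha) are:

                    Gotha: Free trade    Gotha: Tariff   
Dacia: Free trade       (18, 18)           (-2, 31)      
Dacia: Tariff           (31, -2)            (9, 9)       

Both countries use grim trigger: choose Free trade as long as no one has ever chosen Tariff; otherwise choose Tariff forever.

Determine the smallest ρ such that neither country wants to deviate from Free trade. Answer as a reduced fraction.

13/22

Cooperation forever yields 18 each period: 18/(1−ρ).
Deviating yields 31 once, then 9 forever: 31 + 9ρ/(1−ρ).
No profitable deviation requires 18/(1−ρ) ≥ 31 + 9ρ/(1−ρ).
Multiplying by (1−ρ): 18 ≥ 31(1−ρ) + 9ρ = 31 − 22ρ.
So 22ρ ≥ 13, i.e. ρ ≥ 13/22.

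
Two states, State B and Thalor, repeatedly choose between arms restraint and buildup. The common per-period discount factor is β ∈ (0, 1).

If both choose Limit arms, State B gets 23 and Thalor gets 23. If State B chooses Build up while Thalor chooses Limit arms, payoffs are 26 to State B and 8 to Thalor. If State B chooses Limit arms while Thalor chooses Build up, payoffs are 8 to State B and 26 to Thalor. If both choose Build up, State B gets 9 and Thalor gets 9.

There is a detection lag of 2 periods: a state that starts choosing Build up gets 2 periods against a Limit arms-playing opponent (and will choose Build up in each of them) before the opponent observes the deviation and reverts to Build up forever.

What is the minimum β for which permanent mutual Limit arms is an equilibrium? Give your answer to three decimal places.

0.420

The best deviation is to choose Build up for all 2 undetected periods, earning 26 each, then 9 forever once detected.
Deviation value: 26(1−β^2)/(1−β) + 9β^2/(1−β); cooperation value: 23/(1−β).
IC: 23 ≥ 26(1−β^2) + 9β^2 = 26 − 17β^2.
So β^2 ≥ 3/17, giving β ≥ (3/17)^(1/2) ≈ 0.420.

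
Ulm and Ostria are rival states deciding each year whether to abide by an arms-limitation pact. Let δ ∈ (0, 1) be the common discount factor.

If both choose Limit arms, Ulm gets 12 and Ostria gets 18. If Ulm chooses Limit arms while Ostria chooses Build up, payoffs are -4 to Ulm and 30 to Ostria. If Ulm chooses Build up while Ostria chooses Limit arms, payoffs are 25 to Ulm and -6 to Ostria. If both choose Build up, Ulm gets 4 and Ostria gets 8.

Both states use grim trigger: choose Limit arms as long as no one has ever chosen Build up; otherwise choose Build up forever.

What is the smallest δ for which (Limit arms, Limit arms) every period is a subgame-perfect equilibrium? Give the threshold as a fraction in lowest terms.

13/21

For Ulm: deviation gain 25−12 = 13, per-period punishment loss 12−4 = 8. IC gives δ ≥ 13/21.
For Ostria: gain 12, loss 10 per period, so δ ≥ 12/22 = 6/11.
The tighter constraint is Ulm's, so cooperation needs δ ≥ 13/21.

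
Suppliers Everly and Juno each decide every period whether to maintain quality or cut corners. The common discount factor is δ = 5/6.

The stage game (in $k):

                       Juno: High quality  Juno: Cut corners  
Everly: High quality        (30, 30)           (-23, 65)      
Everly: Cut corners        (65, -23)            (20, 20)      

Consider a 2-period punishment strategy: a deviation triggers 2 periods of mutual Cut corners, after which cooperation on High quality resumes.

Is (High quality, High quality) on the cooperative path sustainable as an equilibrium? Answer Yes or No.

No

A one-shot deviation gives 65 now, then 20 for 2 periods, then back to 30.
Gain from deviating: (65−30) today; loss: (30−20) in each of the next 2 periods.
No-deviation condition: (30−20)(δ+…+δ^2) ≥ 65−30, i.e. δ+…+δ^2 ≥ 7/2.
At δ = 5/6: δ+…+δ^2 = 1.5278 < 3.5000.
So cooperation is not sustainable.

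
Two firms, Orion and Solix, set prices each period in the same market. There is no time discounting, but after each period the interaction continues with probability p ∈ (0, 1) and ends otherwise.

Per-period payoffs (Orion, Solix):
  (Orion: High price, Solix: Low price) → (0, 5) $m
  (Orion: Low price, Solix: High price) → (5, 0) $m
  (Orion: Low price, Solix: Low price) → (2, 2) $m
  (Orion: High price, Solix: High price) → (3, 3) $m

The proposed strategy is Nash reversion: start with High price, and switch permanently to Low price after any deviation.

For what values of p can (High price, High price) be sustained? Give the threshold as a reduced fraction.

With no time discounting, the continuation probability p plays the role of the discount factor.
Grim-trigger IC: 3/(1−p) ≥ 5 + 2p/(1−p) ⇒ p ≥ (5−3)/(5−2) = 2/3.

2/3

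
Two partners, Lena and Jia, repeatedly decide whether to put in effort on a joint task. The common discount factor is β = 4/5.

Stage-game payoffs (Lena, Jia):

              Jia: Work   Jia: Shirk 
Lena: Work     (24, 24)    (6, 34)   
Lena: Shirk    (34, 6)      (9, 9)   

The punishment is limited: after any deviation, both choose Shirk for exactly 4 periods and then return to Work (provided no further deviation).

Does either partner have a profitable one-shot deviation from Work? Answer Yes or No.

Comparing payoff streams over the 5 periods until play realigns: cooperate → 24(1+β+…+β^4); deviate → 34 + 9(β+…+β^4).
Cooperation is sustained iff (24−9)(β+…+β^4) ≥ 34−24.
β+…+β^4 = 4/5·(1−(4/5)^4)/(1−4/5) = 2.3616, and (34−24)/(24−9) = 0.6667.
2.3616 ≥ 0.6667, so cooperation is sustainable.

No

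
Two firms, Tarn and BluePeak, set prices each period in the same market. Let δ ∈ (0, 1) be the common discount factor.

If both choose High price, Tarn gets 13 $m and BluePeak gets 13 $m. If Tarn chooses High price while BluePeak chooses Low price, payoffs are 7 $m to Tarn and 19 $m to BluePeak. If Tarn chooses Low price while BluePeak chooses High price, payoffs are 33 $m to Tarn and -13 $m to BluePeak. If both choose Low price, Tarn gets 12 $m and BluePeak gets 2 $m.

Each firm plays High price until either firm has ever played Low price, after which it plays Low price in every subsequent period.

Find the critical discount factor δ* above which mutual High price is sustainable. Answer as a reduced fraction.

Tarn: cooperation gives 13 each period; deviation gives 33 once then 12 forever.
  13/(1−δ) ≥ 33 + 12δ/(1−δ) ⇒ δ ≥ 20/21.
BluePeak: cooperation gives 13 each period; deviation gives 19 once then 2 forever.
  δ ≥ 6/17.
Both must hold, so the binding constraint is Tarn's: δ ≥ 20/21.

20/21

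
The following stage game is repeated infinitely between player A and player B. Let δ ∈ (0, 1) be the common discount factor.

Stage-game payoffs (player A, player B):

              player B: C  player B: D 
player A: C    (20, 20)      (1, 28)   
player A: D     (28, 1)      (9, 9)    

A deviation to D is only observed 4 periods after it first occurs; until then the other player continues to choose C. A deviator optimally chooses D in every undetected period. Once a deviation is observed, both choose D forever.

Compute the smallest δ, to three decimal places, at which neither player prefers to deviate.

0.806

The best deviation is to choose D for all 4 undetected periods, earning 28 each, then 9 forever once detected.
Deviation value: 28(1−δ^4)/(1−δ) + 9δ^4/(1−δ); cooperation value: 20/(1−δ).
IC: 20 ≥ 28(1−δ^4) + 9δ^4 = 28 − 19δ^4.
So δ^4 ≥ 8/19, giving δ ≥ (8/19)^(1/4) ≈ 0.806.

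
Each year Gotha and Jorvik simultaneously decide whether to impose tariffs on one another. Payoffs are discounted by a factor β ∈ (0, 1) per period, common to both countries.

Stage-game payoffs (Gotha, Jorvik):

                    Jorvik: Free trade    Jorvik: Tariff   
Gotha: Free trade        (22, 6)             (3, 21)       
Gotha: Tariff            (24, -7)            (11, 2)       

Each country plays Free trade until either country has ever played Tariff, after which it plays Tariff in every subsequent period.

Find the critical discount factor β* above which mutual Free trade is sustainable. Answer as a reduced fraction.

For Gotha: deviation gain 24−22 = 2, per-period punishment loss 22−11 = 11. IC gives β ≥ 2/13.
For Jorvik: gain 15, loss 4 per period, so β ≥ 15/19.
The tighter constraint is Jorvik's, so cooperation needs β ≥ 15/19.

15/19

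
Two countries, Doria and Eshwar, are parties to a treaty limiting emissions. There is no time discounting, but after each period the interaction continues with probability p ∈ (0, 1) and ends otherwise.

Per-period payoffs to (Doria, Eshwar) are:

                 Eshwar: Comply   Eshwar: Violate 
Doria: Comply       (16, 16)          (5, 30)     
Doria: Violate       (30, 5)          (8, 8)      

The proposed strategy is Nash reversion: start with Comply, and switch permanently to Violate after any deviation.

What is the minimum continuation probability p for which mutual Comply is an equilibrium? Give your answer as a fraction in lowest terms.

With no time discounting, the continuation probability p plays the role of the discount factor.
Grim-trigger IC: 16/(1−p) ≥ 30 + 8p/(1−p) ⇒ p ≥ (30−16)/(30−8) = 7/11.

7/11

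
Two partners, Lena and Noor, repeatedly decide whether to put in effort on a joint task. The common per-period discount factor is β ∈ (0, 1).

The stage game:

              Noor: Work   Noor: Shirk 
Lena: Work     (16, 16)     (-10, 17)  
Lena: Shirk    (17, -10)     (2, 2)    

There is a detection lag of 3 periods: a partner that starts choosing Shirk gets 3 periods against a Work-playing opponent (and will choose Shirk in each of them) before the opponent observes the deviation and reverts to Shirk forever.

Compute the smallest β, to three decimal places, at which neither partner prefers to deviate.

0.405

The best deviation is to choose Shirk for all 3 undetected periods, earning 17 each, then 2 forever once detected.
Deviation value: 17(1−β^3)/(1−β) + 2β^3/(1−β); cooperation value: 16/(1−β).
IC: 16 ≥ 17(1−β^3) + 2β^3 = 17 − 15β^3.
So β^3 ≥ 1/15, giving β ≥ (1/15)^(1/3) ≈ 0.405.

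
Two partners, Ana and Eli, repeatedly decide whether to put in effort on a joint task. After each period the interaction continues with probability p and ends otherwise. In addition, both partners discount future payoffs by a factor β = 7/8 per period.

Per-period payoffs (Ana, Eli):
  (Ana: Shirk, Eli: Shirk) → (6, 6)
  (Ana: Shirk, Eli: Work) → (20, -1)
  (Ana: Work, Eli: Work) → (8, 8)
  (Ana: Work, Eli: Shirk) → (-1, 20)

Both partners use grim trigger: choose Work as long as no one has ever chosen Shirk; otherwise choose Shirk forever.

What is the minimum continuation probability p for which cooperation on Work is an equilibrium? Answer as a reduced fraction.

With continuation probability p and discount β, the effective per-period discount factor is βp.
Grim-trigger IC: βp ≥ (20−8)/(20−6) = 6/7.
So p ≥ (6/7)/(7/8) = 48/49.

48/49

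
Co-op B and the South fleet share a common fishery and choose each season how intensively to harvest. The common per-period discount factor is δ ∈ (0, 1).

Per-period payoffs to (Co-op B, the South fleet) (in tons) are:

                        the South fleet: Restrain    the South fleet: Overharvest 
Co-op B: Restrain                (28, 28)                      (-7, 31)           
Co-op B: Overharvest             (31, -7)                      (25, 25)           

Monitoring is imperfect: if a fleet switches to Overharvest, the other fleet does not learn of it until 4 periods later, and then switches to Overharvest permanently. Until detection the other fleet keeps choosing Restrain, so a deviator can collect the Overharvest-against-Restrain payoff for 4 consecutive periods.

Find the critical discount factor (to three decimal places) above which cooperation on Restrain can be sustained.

Deviating for the 4 undetected periods gains 31−28 = 3 per period over cooperation, then loses 28−25 = 3 per period forever once punishment starts.
Gain: 3(1 + δ + … + δ^3); loss: 3·δ^4/(1−δ).
No profitable deviation ⇔ 3(1−δ^4) ≤ 3·δ^4, i.e. δ^4 ≥ 3/(3+3) = 1/2.
Hence δ ≥ (1/2)^(1/4) ≈ 0.841.

0.841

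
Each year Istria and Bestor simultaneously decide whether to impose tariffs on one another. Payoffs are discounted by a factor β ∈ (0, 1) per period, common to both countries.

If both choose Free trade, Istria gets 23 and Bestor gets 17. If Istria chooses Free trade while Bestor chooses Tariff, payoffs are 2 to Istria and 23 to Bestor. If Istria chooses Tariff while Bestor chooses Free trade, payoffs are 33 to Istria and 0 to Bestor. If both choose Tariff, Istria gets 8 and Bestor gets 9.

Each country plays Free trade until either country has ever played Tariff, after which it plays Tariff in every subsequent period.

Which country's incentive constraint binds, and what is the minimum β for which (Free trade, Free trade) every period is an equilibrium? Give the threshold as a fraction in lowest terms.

Bestor; β ≥ 3/7

Istria: cooperation gives 23 each period; deviation gives 33 once then 8 forever.
  23/(1−β) ≥ 33 + 8β/(1−β) ⇒ β ≥ 10/25 = 2/5.
Bestor: cooperation gives 17 each period; deviation gives 23 once then 9 forever.
  β ≥ 6/14 = 3/7.
Both must hold, so the binding constraint is Bestor's: β ≥ 3/7.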